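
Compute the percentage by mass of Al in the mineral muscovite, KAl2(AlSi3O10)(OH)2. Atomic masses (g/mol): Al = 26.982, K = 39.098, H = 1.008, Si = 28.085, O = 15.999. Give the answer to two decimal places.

Formula mass = 1*39.098 + 3*26.982 + 3*28.085 + 12*15.999 + 2*1.008 = 398.303 g/mol, of which 80.946 g is Al.
So Al makes up 80.946/398.303 = 0.2032 of the mass, i.e. 20.32%.

20.32 mass %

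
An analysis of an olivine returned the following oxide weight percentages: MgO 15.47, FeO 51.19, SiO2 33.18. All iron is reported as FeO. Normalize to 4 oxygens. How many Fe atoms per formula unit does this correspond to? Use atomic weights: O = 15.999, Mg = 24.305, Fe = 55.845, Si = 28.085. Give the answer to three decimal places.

1.295 Fe apfu

MgO (M=40.304): mol = 0.38383; Mg = 0.38383, O = 0.38383.
FeO (M=71.844): mol = 0.71252; Fe = 0.71252, O = 0.71252.
SiO2 (M=60.083): mol = 0.55224; Si = 0.55224, O = 1.10448.
ΣO = 2.20083; factor = 4/ΣO = 1.81750.
Fe apfu = 0.71252 × 1.81750 = 1.295.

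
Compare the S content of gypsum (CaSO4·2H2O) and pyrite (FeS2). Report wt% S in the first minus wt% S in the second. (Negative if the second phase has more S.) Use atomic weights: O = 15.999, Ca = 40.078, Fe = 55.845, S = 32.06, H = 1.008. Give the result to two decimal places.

S in CaSO4·2H2O: molar mass 172.164 g/mol; 1×32.06 = 32.060 g → 18.62 wt%.
S in FeS2: molar mass 119.965 g/mol; 2×32.06 = 64.120 g → 53.45 wt%.
Difference = 18.62 − 53.45 = -34.83 percentage points.

-34.83 percentage points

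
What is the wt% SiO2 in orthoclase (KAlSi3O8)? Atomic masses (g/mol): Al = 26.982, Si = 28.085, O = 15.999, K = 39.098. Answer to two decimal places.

Molar mass of KAlSi3O8 = 1·39.098 + 1·26.982 + 3·28.085 + 8·15.999 = 278.327 g/mol.
Each formula unit contains 3 Si, equivalent to 3/1 = 3.0000 mol SiO2.
M(SiO2) = 1×28.085 + 2×15.999 = 60.083 g/mol.
Mass of SiO2 per formula unit = 3.0000 × 60.083 = 180.249 g.
SiO2 wt% = 180.249 / 278.327 × 100 = 64.76%.

64.76 wt%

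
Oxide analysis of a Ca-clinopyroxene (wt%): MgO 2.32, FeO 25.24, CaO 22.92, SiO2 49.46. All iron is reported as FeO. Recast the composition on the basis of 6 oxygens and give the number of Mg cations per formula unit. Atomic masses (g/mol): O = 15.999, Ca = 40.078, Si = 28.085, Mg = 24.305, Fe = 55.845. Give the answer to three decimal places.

0.140 Mg apfu

2.32 wt% MgO ÷ 40.304 g/mol = 0.05756 mol, giving 0.05756 Mg and 0.05756 O.
25.24 wt% FeO ÷ 71.844 g/mol = 0.35132 mol, giving 0.35132 Fe and 0.35132 O.
22.92 wt% CaO ÷ 56.077 g/mol = 0.40872 mol, giving 0.40872 Ca and 0.40872 O.
49.46 wt% SiO2 ÷ 60.083 g/mol = 0.82319 mol, giving 0.82319 Si and 1.64638 O.
Oxygen sums to 2.46398; scaling by 6/2.46398 = 2.43508 puts the formula on 6 O.
Mg: 0.05756 × 2.43508 = 0.140 atoms per formula unit.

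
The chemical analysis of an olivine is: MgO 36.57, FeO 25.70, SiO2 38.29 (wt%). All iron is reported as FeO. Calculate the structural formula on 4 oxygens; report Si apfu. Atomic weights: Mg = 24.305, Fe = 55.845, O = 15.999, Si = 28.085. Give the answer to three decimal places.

1.004 Si apfu

MgO: 36.57/40.304 = 0.90735 mol → 0.90735 mol Mg, 0.90735 mol O.
FeO: 25.70/71.844 = 0.35772 mol → 0.35772 mol Fe, 0.35772 mol O.
SiO2: 38.29/60.083 = 0.63729 mol → 0.63729 mol Si, 1.27458 mol O.
Total oxygen = 2.53965 mol. Normalization factor = 4/2.53965 = 1.57502.
Si per 4 O = 0.63729 × 1.57502 = 1.004.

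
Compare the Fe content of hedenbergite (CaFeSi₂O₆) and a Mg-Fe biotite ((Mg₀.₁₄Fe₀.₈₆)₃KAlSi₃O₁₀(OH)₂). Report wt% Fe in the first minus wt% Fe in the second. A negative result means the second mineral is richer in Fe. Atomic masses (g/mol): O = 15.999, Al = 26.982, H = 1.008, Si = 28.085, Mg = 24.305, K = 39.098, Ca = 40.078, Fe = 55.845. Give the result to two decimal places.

-6.39 percentage points

First mineral: 55.845 g Fe in 248.087 g formula = 22.51 wt% Fe.
Second mineral: 144.080 g Fe in 498.627 g formula = 28.90 wt% Fe.
22.51% − 28.90% gives a difference of -6.39 percentage points.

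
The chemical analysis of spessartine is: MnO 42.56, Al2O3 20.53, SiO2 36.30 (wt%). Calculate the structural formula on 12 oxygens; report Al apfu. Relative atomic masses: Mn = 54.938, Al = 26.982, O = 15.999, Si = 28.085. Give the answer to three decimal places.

2.003 Al apfu

42.56 wt% MnO ÷ 70.937 g/mol = 0.59997 mol, giving 0.59997 Mn and 0.59997 O.
20.53 wt% Al2O3 ÷ 101.961 g/mol = 0.20135 mol, giving 0.40270 Al and 0.60405 O.
36.30 wt% SiO2 ÷ 60.083 g/mol = 0.60416 mol, giving 0.60416 Si and 1.20832 O.
Oxygen sums to 2.41234; scaling by 12/2.41234 = 4.97442 puts the formula on 12 O.
Al: 0.40270 × 4.97442 = 2.003 atoms per formula unit.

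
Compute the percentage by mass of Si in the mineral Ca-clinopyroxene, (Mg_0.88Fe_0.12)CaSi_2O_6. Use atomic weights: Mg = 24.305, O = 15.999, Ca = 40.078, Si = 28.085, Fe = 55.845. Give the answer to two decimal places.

M((Mg_0.88Fe_0.12)CaSi_2O_6) = 220.332 g/mol.
Si contributes 2 × 28.085 = 56.170 g per mole.
56.170/220.332 = 0.2549 → 25.49%.

25.49 wt%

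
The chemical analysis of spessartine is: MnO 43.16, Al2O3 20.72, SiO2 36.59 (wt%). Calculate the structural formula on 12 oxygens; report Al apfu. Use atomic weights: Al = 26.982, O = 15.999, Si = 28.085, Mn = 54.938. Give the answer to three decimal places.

2.002 Al apfu

MnO: 43.16/70.937 = 0.60843 mol → 0.60843 mol Mn, 0.60843 mol O.
Al2O3: 20.72/101.961 = 0.20321 mol → 0.40642 mol Al, 0.60963 mol O.
SiO2: 36.59/60.083 = 0.60899 mol → 0.60899 mol Si, 1.21798 mol O.
Total oxygen = 2.43604 mol. Normalization factor = 12/2.43604 = 4.92603.
Al per 12 O = 0.40642 × 4.92603 = 2.002.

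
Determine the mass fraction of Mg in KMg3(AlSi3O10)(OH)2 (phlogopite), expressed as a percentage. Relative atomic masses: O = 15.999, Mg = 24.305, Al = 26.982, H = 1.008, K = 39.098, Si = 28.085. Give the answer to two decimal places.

M(KMg3(AlSi3O10)(OH)2) = 417.254 g/mol.
Mg contributes 3 × 24.305 = 72.915 g per mole.
72.915/417.254 = 0.1747 → 17.47%.

17.47 weight percent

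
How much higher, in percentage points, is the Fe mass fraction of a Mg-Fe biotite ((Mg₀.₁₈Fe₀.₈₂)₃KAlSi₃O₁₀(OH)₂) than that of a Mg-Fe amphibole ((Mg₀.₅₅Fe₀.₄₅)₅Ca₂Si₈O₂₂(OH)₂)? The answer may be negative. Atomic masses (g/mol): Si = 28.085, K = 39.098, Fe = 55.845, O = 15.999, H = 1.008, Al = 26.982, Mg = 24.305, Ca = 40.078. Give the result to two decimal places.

13.54 percentage points

Fe in (Mg₀.₁₈Fe₀.₈₂)₃KAlSi₃O₁₀(OH)₂: molar mass 494.842 g/mol; 2.46×55.845 = 137.379 g → 27.76 wt%.
Fe in (Mg₀.₅₅Fe₀.₄₅)₅Ca₂Si₈O₂₂(OH)₂: molar mass 883.318 g/mol; 2.25×55.845 = 125.651 g → 14.22 wt%.
Difference = 27.76 − 14.22 = 13.54 percentage points.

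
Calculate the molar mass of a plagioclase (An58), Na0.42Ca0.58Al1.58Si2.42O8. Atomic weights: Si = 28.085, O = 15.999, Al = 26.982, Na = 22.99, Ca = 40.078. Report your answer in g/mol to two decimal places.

271.49 g/mol

Na: 0.42 × 22.99 = 9.6558
Ca: 0.58 × 40.078 = 23.2452
Al: 1.58 × 26.982 = 42.6316
Si: 2.42 × 28.085 = 67.9657
O: 8 × 15.999 = 127.9920
Summing the contributions gives the formula mass.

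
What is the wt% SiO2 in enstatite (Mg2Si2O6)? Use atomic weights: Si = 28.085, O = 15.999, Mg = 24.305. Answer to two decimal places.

M(Mg2Si2O6) = 200.774 g/mol; M(SiO2) = 60.083 g/mol.
Moles SiO2 per formula unit = 2 Si ÷ 1 = 2.0000.
SiO2 fraction = (2.0000 × 60.083) / 200.774 = 120.166/200.774 = 0.5985.

59.85 wt%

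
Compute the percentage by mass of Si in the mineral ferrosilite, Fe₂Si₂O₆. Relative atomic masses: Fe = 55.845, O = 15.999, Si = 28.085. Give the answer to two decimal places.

21.29 wt%

M(Fe₂Si₂O₆) = 263.854 g/mol.
Si contributes 2 × 28.085 = 56.170 g per mole.
56.170/263.854 = 0.2129 → 21.29%.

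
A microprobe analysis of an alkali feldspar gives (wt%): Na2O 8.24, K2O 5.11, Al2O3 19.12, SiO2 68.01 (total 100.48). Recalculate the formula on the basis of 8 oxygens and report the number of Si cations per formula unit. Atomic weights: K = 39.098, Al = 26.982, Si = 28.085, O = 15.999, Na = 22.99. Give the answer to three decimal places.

3.005 Si apfu

Na2O (M=61.979): mol = 0.13295; Na = 0.26590, O = 0.13295.
K2O (M=94.195): mol = 0.05425; K = 0.10850, O = 0.05425.
Al2O3 (M=101.961): mol = 0.18752; Al = 0.37504, O = 0.56256.
SiO2 (M=60.083): mol = 1.13193; Si = 1.13193, O = 2.26386.
ΣO = 3.01362; factor = 8/ΣO = 2.65461.
Si apfu = 1.13193 × 2.65461 = 3.005.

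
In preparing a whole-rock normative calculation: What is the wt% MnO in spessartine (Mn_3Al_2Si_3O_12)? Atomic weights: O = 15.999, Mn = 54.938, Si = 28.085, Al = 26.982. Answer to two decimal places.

Formula mass = 495.021 g/mol.
3 Mn → 3.0000 mol MnO per formula unit; M(MnO) = 70.937, so MnO mass = 212.811 g.
212.811/495.021 × 100 = 42.99 wt%.

42.99 wt%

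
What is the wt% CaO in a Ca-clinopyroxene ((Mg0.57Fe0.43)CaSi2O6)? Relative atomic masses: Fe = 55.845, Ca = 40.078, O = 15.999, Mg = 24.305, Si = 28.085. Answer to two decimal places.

24.37 wt%

Formula mass = 230.109 g/mol.
1 Ca → 1.0000 mol CaO per formula unit; M(CaO) = 56.077, so CaO mass = 56.077 g.
56.077/230.109 × 100 = 24.37 wt%.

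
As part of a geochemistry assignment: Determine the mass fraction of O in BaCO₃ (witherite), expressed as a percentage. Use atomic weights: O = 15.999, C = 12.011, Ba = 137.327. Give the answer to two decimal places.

24.32 wt%

Molar mass of BaCO₃: 1*137.327 + 1*12.011 + 3*15.999 = 197.335 g/mol.
Mass of O per formula unit: 3 × 15.999 = 47.997 g.
Weight fraction O = 47.997 / 197.335 = 0.2432.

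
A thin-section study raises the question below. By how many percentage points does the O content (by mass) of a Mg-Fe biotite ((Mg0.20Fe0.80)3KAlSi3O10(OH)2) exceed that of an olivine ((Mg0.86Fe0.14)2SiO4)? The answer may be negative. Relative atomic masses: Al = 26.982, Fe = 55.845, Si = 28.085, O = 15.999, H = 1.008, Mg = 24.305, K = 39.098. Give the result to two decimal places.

M((Mg0.20Fe0.80)3KAlSi3O10(OH)2) = 492.950 g/mol, so wt% O = 191.988/492.950 × 100 = 38.95%.
M((Mg0.86Fe0.14)2SiO4) = 149.522 g/mol, so wt% O = 63.996/149.522 × 100 = 42.80%.
38.95 − 42.80 = -3.85 pp.

-3.85 percentage points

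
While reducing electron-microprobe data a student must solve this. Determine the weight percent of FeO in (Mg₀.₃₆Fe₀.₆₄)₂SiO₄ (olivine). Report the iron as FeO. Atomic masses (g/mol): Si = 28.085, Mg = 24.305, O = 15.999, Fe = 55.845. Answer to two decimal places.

50.79 wt%

M((Mg₀.₃₆Fe₀.₆₄)₂SiO₄) = 181.062 g/mol; M(FeO) = 71.844 g/mol.
Moles FeO per formula unit = 1.28 Fe ÷ 1 = 1.2800.
FeO fraction = (1.2800 × 71.844) / 181.062 = 91.960/181.062 = 0.5079.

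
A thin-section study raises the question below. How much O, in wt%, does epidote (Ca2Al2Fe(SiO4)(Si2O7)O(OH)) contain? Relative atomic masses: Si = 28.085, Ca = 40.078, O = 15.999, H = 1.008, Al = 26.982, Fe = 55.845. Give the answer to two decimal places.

M(Ca2Al2Fe(SiO4)(Si2O7)O(OH)) = 483.215 g/mol.
O contributes 13 × 15.999 = 207.987 g per mole.
207.987/483.215 = 0.4304 → 43.04%.

43.04 wt%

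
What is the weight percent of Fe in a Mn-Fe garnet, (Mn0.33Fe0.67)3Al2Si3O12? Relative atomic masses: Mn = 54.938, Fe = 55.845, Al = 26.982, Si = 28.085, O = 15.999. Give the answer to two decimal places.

22.59 weight percent

M((Mn0.33Fe0.67)3Al2Si3O12) = 496.844 g/mol.
Fe contributes 2.01 × 55.845 = 112.248 g per mole.
112.248/496.844 = 0.2259 → 22.59%.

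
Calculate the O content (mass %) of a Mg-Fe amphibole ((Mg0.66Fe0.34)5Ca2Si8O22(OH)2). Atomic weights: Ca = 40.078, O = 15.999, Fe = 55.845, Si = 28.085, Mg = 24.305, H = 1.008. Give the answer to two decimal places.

Formula mass = 3.30·24.305 + 1.70·55.845 + 2·40.078 + 8·28.085 + 24·15.999 + 2·1.008 = 865.971 g/mol, of which 383.976 g is O.
So O makes up 383.976/865.971 = 0.4434 of the mass, i.e. 44.34%.

44.34 mass %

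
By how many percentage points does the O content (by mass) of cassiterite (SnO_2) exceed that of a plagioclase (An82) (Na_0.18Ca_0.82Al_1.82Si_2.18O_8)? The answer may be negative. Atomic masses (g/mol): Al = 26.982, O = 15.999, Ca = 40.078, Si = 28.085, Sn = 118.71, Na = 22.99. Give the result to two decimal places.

-25.26 percentage points

M(SnO_2) = 150.708 g/mol, so wt% O = 31.998/150.708 × 100 = 21.23%.
M(Na_0.18Ca_0.82Al_1.82Si_2.18O_8) = 275.327 g/mol, so wt% O = 127.992/275.327 × 100 = 46.49%.
21.23 − 46.49 = -25.26 pp.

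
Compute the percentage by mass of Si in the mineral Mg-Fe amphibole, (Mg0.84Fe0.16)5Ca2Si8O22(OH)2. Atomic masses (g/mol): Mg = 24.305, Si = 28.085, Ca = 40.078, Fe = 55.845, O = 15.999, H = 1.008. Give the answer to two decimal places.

26.82 wt%

Formula mass = 4.20·24.305 + 0.80·55.845 + 2·40.078 + 8·28.085 + 24·15.999 + 2·1.008 = 837.585 g/mol, of which 224.680 g is Si.
So Si makes up 224.680/837.585 = 0.2682 of the mass, i.e. 26.82%.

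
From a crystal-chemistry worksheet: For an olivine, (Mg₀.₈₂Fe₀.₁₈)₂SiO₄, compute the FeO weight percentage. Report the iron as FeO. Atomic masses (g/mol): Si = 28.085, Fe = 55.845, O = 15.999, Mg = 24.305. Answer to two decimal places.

17.01 wt%

Molar mass of (Mg₀.₈₂Fe₀.₁₈)₂SiO₄ = 1.64*24.305 + 0.36*55.845 + 1*28.085 + 4*15.999 = 152.045 g/mol.
Each formula unit contains 0.36 Fe, equivalent to 0.36/1 = 0.3600 mol FeO.
M(FeO) = 1×55.845 + 1×15.999 = 71.844 g/mol.
Mass of FeO per formula unit = 0.3600 × 71.844 = 25.864 g.
FeO wt% = 25.864 / 152.045 × 100 = 17.01%.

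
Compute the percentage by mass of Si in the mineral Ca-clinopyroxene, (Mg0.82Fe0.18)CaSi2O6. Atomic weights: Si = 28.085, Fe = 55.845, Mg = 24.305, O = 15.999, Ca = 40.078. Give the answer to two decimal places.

Molar mass of (Mg0.82Fe0.18)CaSi2O6: 0.82·24.305 + 0.18·55.845 + 1·40.078 + 2·28.085 + 6·15.999 = 222.224 g/mol.
Mass of Si per formula unit: 2 × 28.085 = 56.170 g.
Weight fraction Si = 56.170 / 222.224 = 0.2528.

25.28 wt%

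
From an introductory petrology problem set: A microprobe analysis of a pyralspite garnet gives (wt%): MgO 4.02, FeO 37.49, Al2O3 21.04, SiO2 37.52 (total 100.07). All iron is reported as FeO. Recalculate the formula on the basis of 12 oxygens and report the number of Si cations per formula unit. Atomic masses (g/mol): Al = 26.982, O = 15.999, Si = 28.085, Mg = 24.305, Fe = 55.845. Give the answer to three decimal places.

3.010 Si apfu

MgO: 4.02/40.304 = 0.09974 mol → 0.09974 mol Mg, 0.09974 mol O.
FeO: 37.49/71.844 = 0.52183 mol → 0.52183 mol Fe, 0.52183 mol O.
Al2O3: 21.04/101.961 = 0.20635 mol → 0.41270 mol Al, 0.61905 mol O.
SiO2: 37.52/60.083 = 0.62447 mol → 0.62447 mol Si, 1.24894 mol O.
Total oxygen = 2.48956 mol. Normalization factor = 12/2.48956 = 4.82013.
Si per 12 O = 0.62447 × 4.82013 = 3.010.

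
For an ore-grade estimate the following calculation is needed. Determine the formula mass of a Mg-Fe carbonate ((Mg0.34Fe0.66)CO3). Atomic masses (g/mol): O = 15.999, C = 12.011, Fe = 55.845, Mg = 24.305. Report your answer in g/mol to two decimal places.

105.13 g/mol

Mg: 0.34 × 24.305 = 8.2637
Fe: 0.66 × 55.845 = 36.8577
C: 1 × 12.011 = 12.0110
O: 3 × 15.999 = 47.9970
Summing the contributions gives the formula mass.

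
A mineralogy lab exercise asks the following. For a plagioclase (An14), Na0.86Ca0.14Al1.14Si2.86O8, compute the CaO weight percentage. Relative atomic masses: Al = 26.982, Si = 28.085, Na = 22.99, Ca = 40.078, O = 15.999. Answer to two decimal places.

Formula mass = 264.457 g/mol.
0.14 Ca → 0.1400 mol CaO per formula unit; M(CaO) = 56.077, so CaO mass = 7.851 g.
7.851/264.457 × 100 = 2.97 wt%.

2.97 wt%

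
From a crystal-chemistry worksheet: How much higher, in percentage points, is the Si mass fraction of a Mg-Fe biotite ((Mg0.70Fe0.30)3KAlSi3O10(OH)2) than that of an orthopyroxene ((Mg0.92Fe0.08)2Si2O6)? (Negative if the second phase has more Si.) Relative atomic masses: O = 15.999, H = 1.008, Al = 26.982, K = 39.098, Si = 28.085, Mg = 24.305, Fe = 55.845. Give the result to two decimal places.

First mineral: 84.255 g Si in 445.640 g formula = 18.91 wt% Si.
Second mineral: 56.170 g Si in 205.820 g formula = 27.29 wt% Si.
18.91% − 27.29% gives a difference of -8.38 percentage points.

-8.38 percentage points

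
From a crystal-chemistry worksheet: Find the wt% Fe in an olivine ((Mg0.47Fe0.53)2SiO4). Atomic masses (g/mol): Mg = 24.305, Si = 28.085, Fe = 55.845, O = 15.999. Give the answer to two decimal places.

34.00 weight percent

M((Mg0.47Fe0.53)2SiO4) = 174.123 g/mol.
Fe contributes 1.06 × 55.845 = 59.196 g per mole.
59.196/174.123 = 0.3400 → 34.00%.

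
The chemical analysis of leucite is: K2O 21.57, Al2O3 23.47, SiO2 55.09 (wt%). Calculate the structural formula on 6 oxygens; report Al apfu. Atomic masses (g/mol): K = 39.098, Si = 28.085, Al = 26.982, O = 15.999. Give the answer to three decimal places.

K2O: 21.57/94.195 = 0.22899 mol → 0.45798 mol K, 0.22899 mol O.
Al2O3: 23.47/101.961 = 0.23019 mol → 0.46038 mol Al, 0.69057 mol O.
SiO2: 55.09/60.083 = 0.91690 mol → 0.91690 mol Si, 1.83380 mol O.
Total oxygen = 2.75336 mol. Normalization factor = 6/2.75336 = 2.17916.
Al per 6 O = 0.46038 × 2.17916 = 1.003.

1.003 Al apfu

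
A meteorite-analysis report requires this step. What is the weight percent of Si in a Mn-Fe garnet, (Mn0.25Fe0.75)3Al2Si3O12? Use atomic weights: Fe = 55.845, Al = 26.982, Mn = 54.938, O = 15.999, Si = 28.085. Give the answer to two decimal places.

16.95 mass %

Molar mass of (Mn0.25Fe0.75)3Al2Si3O12: 0.75×54.938 + 2.25×55.845 + 2×26.982 + 3×28.085 + 12×15.999 = 497.062 g/mol.
Mass of Si per formula unit: 3 × 28.085 = 84.255 g.
Weight fraction Si = 84.255 / 497.062 = 0.1695.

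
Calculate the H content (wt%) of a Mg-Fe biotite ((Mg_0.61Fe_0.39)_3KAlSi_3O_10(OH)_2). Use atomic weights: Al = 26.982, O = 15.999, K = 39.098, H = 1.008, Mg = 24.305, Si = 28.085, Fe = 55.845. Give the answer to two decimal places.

Molar mass of (Mg_0.61Fe_0.39)_3KAlSi_3O_10(OH)_2: 1.83×24.305 + 1.17×55.845 + 1×39.098 + 1×26.982 + 3×28.085 + 12×15.999 + 2×1.008 = 454.156 g/mol.
Mass of H per formula unit: 2 × 1.008 = 2.016 g.
Weight fraction H = 2.016 / 454.156 = 0.0044.

0.44 wt%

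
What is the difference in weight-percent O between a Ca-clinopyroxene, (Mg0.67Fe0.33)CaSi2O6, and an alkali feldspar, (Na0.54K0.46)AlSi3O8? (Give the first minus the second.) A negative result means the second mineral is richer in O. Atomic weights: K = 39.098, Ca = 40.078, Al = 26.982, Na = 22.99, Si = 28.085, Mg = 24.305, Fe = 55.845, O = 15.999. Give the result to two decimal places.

M((Mg0.67Fe0.33)CaSi2O6) = 226.955 g/mol, so wt% O = 95.994/226.955 × 100 = 42.30%.
M((Na0.54K0.46)AlSi3O8) = 269.629 g/mol, so wt% O = 127.992/269.629 × 100 = 47.47%.
42.30 − 47.47 = -5.17 pp.

-5.17 percentage points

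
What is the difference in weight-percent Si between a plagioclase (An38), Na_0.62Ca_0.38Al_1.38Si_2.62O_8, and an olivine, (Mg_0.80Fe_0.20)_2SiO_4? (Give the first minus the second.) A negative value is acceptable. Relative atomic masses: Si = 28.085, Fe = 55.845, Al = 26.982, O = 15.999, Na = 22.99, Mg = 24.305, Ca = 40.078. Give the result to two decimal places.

M(Na_0.62Ca_0.38Al_1.38Si_2.62O_8) = 268.293 g/mol, so wt% Si = 73.583/268.293 × 100 = 27.43%.
M((Mg_0.80Fe_0.20)_2SiO_4) = 153.307 g/mol, so wt% Si = 28.085/153.307 × 100 = 18.32%.
27.43 − 18.32 = 9.11 pp.

9.11 percentage points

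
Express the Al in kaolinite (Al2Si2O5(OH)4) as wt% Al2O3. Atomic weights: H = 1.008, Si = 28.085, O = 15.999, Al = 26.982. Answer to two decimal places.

39.50 wt%

Formula mass = 258.157 g/mol.
2 Al → 1.0000 mol Al2O3 per formula unit; M(Al2O3) = 101.961, so Al2O3 mass = 101.961 g.
101.961/258.157 × 100 = 39.50 wt%.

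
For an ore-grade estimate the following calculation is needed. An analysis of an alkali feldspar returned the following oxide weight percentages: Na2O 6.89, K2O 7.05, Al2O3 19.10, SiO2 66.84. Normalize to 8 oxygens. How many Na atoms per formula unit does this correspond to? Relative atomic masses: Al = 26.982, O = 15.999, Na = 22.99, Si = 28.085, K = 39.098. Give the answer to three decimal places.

0.598 Na apfu

Na2O: 6.89/61.979 = 0.11117 mol → 0.22234 mol Na, 0.11117 mol O.
K2O: 7.05/94.195 = 0.07484 mol → 0.14968 mol K, 0.07484 mol O.
Al2O3: 19.10/101.961 = 0.18733 mol → 0.37466 mol Al, 0.56199 mol O.
SiO2: 66.84/60.083 = 1.11246 mol → 1.11246 mol Si, 2.22492 mol O.
Total oxygen = 2.97292 mol. Normalization factor = 8/2.97292 = 2.69096.
Na per 8 O = 0.22234 × 2.69096 = 0.598.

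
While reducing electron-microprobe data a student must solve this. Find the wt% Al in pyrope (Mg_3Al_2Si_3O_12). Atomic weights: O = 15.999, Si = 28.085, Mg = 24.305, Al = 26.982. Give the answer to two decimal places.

M(Mg_3Al_2Si_3O_12) = 403.122 g/mol.
Al contributes 2 × 26.982 = 53.964 g per mole.
53.964/403.122 = 0.1339 → 13.39%.

13.39 wt%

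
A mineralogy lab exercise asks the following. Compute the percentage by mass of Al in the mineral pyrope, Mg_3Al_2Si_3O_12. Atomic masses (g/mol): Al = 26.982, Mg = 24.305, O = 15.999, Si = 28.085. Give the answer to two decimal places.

13.39 wt%

Formula mass = 3*24.305 + 2*26.982 + 3*28.085 + 12*15.999 = 403.122 g/mol, of which 53.964 g is Al.
So Al makes up 53.964/403.122 = 0.1339 of the mass, i.e. 13.39%.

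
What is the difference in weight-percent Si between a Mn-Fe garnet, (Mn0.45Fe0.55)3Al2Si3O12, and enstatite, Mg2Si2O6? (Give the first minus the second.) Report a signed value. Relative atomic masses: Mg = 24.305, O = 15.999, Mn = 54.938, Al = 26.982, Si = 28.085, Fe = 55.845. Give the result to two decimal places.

First mineral: 84.255 g Si in 496.518 g formula = 16.97 wt% Si.
Second mineral: 56.170 g Si in 200.774 g formula = 27.98 wt% Si.
16.97% − 27.98% gives a difference of -11.01 percentage points.

-11.01 percentage points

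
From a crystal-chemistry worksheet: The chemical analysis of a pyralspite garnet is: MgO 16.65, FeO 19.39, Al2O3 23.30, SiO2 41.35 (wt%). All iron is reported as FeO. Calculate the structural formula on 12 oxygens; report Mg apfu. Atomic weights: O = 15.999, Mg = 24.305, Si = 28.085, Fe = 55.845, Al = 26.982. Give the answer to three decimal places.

1.806 Mg apfu

16.65 wt% MgO ÷ 40.304 g/mol = 0.41311 mol, giving 0.41311 Mg and 0.41311 O.
19.39 wt% FeO ÷ 71.844 g/mol = 0.26989 mol, giving 0.26989 Fe and 0.26989 O.
23.30 wt% Al2O3 ÷ 101.961 g/mol = 0.22852 mol, giving 0.45704 Al and 0.68556 O.
41.35 wt% SiO2 ÷ 60.083 g/mol = 0.68821 mol, giving 0.68821 Si and 1.37642 O.
Oxygen sums to 2.74498; scaling by 12/2.74498 = 4.37162 puts the formula on 12 O.
Mg: 0.41311 × 4.37162 = 1.806 atoms per formula unit.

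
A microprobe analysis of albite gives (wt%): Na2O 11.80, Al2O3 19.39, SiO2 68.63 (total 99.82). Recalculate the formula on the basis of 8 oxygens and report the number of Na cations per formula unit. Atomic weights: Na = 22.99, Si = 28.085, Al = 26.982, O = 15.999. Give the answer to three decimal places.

11.80 wt% Na2O ÷ 61.979 g/mol = 0.19039 mol, giving 0.38078 Na and 0.19039 O.
19.39 wt% Al2O3 ÷ 101.961 g/mol = 0.19017 mol, giving 0.38034 Al and 0.57051 O.
68.63 wt% SiO2 ÷ 60.083 g/mol = 1.14225 mol, giving 1.14225 Si and 2.28450 O.
Oxygen sums to 3.04540; scaling by 8/3.04540 = 2.62691 puts the formula on 8 O.
Na: 0.38078 × 2.62691 = 1.000 atoms per formula unit.

1.000 Na apfu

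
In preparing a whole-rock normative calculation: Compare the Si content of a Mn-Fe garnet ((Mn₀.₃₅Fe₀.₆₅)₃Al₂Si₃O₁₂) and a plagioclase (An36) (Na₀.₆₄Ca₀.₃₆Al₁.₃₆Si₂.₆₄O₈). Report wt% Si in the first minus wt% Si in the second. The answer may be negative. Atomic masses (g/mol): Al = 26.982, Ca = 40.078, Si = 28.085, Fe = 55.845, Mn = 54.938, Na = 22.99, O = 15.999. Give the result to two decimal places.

-10.71 percentage points

Si in (Mn₀.₃₅Fe₀.₆₅)₃Al₂Si₃O₁₂: molar mass 496.790 g/mol; 3×28.085 = 84.255 g → 16.96 wt%.
Si in Na₀.₆₄Ca₀.₃₆Al₁.₃₆Si₂.₆₄O₈: molar mass 267.974 g/mol; 2.64×28.085 = 74.144 g → 27.67 wt%.
Difference = 16.96 − 27.67 = -10.71 percentage points.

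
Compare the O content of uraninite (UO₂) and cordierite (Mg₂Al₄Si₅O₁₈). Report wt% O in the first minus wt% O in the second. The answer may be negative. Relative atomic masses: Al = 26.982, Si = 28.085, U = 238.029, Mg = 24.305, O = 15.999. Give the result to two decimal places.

-37.38 percentage points

First mineral: 31.998 g O in 270.027 g formula = 11.85 wt% O.
Second mineral: 287.982 g O in 584.945 g formula = 49.23 wt% O.
11.85% − 49.23% gives a difference of -37.38 percentage points.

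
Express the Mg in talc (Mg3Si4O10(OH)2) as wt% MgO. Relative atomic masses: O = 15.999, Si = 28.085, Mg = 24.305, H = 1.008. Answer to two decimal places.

31.88 wt%

Formula mass = 379.259 g/mol.
3 Mg → 3.0000 mol MgO per formula unit; M(MgO) = 40.304, so MgO mass = 120.912 g.
120.912/379.259 × 100 = 31.88 wt%.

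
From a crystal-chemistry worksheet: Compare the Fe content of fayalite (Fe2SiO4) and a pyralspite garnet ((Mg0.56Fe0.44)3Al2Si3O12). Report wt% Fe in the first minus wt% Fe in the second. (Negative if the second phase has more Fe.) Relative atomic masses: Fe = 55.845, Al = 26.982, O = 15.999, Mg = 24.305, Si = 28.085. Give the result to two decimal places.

First mineral: 111.690 g Fe in 203.771 g formula = 54.81 wt% Fe.
Second mineral: 73.715 g Fe in 444.755 g formula = 16.57 wt% Fe.
54.81% − 16.57% gives a difference of 38.24 percentage points.

38.24 percentage points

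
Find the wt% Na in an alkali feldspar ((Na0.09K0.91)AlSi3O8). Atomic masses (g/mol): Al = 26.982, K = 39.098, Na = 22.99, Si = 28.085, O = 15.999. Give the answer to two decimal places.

0.75 wt%

Molar mass of (Na0.09K0.91)AlSi3O8: 0.09*22.99 + 0.91*39.098 + 1*26.982 + 3*28.085 + 8*15.999 = 276.877 g/mol.
Mass of Na per formula unit: 0.09 × 22.99 = 2.069 g.
Weight fraction Na = 2.069 / 276.877 = 0.0075.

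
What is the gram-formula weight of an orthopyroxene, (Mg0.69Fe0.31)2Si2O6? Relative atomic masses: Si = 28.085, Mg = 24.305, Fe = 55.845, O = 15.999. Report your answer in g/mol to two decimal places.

220.33 g/mol

The formula mass is the sum 1.38·24.305 + 0.62·55.845 + 2·28.085 + 6·15.999.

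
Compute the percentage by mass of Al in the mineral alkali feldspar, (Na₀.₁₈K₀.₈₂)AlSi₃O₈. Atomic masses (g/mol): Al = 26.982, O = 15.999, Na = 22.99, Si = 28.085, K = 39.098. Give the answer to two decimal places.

Formula mass = 0.18*22.99 + 0.82*39.098 + 1*26.982 + 3*28.085 + 8*15.999 = 275.428 g/mol, of which 26.982 g is Al.
So Al makes up 26.982/275.428 = 0.0980 of the mass, i.e. 9.80%.

9.80 mass %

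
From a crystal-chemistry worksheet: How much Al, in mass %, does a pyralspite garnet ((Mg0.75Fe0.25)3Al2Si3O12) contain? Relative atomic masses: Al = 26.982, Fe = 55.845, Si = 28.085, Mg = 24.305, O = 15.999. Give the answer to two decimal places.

Molar mass of (Mg0.75Fe0.25)3Al2Si3O12: 2.25×24.305 + 0.75×55.845 + 2×26.982 + 3×28.085 + 12×15.999 = 426.777 g/mol.
Mass of Al per formula unit: 2 × 26.982 = 53.964 g.
Weight fraction Al = 53.964 / 426.777 = 0.1264.

12.64 mass %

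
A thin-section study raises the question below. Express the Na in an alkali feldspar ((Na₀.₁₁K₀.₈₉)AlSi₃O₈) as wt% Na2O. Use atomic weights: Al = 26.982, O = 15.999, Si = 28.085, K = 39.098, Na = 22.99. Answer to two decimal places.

M((Na₀.₁₁K₀.₈₉)AlSi₃O₈) = 276.555 g/mol; M(Na2O) = 61.979 g/mol.
Moles Na2O per formula unit = 0.11 Na ÷ 2 = 0.0550.
Na2O fraction = (0.0550 × 61.979) / 276.555 = 3.409/276.555 = 0.0123.

1.23 wt%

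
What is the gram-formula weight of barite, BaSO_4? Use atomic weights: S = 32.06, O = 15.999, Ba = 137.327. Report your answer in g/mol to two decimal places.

Ba: 1 × 137.327 = 137.3270
S: 1 × 32.06 = 32.0600
O: 4 × 15.999 = 63.9960
Summing the contributions gives the formula mass.

233.38 g/mol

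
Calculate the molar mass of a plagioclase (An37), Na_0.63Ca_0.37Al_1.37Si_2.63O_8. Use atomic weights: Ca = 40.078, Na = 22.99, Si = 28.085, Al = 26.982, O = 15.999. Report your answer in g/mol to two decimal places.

M = 0.63·22.99 + 0.37·40.078 + 1.37·26.982 + 2.63·28.085 + 8·15.999

268.13 g/mol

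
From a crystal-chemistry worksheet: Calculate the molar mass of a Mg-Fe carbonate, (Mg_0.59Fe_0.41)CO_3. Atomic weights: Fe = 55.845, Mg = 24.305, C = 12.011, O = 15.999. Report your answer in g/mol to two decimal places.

The formula mass is the sum 0.59·24.305 + 0.41·55.845 + 1·12.011 + 3·15.999.

97.24 g/mol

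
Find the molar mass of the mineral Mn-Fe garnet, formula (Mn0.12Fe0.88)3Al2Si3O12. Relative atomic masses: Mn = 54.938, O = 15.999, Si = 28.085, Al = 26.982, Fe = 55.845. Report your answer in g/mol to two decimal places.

497.42 g/mol

The formula mass is the sum 0.36×54.938 + 2.64×55.845 + 2×26.982 + 3×28.085 + 12×15.999.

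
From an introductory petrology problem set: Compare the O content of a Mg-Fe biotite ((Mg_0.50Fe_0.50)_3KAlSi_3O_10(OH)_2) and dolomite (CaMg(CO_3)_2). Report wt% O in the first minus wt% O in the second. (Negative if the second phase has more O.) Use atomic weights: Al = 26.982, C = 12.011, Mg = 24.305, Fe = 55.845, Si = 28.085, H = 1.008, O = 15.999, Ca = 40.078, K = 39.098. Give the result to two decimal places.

-10.73 percentage points

O in (Mg_0.50Fe_0.50)_3KAlSi_3O_10(OH)_2: molar mass 464.564 g/mol; 12×15.999 = 191.988 g → 41.33 wt%.
O in CaMg(CO_3)_2: molar mass 184.399 g/mol; 6×15.999 = 95.994 g → 52.06 wt%.
Difference = 41.33 − 52.06 = -10.73 percentage points.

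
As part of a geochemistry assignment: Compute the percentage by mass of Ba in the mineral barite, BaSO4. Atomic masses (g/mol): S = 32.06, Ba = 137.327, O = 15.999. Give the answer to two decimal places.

58.84 weight percent

Molar mass of BaSO4: 1*137.327 + 1*32.06 + 4*15.999 = 233.383 g/mol.
Mass of Ba per formula unit: 1 × 137.327 = 137.327 g.
Weight fraction Ba = 137.327 / 233.383 = 0.5884.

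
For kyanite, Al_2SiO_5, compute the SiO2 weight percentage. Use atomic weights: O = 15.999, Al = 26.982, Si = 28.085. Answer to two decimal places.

37.08 wt%

M(Al_2SiO_5) = 162.044 g/mol; M(SiO2) = 60.083 g/mol.
Moles SiO2 per formula unit = 1 Si ÷ 1 = 1.0000.
SiO2 fraction = (1.0000 × 60.083) / 162.044 = 60.083/162.044 = 0.3708.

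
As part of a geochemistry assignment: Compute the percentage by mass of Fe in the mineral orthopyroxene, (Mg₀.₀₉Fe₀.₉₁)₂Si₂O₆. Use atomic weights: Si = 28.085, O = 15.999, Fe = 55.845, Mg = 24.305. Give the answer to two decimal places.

Molar mass of (Mg₀.₀₉Fe₀.₉₁)₂Si₂O₆: 0.18×24.305 + 1.82×55.845 + 2×28.085 + 6×15.999 = 258.177 g/mol.
Mass of Fe per formula unit: 1.82 × 55.845 = 101.638 g.
Weight fraction Fe = 101.638 / 258.177 = 0.3937.

39.37 wt%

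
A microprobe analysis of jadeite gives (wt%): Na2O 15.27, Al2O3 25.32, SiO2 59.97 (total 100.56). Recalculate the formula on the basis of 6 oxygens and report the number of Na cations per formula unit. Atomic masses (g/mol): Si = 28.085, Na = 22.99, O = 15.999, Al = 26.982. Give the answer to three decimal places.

15.27 wt% Na2O ÷ 61.979 g/mol = 0.24637 mol, giving 0.49274 Na and 0.24637 O.
25.32 wt% Al2O3 ÷ 101.961 g/mol = 0.24833 mol, giving 0.49666 Al and 0.74499 O.
59.97 wt% SiO2 ÷ 60.083 g/mol = 0.99812 mol, giving 0.99812 Si and 1.99624 O.
Oxygen sums to 2.98760; scaling by 6/2.98760 = 2.00830 puts the formula on 6 O.
Na: 0.49274 × 2.00830 = 0.990 atoms per formula unit.

0.990 Na apfu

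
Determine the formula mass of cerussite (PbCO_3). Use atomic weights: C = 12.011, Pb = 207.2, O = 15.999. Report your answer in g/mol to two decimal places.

Pb: 1 × 207.2 = 207.2000
C: 1 × 12.011 = 12.0110
O: 3 × 15.999 = 47.9970
Summing the contributions gives the formula mass.

267.21 g/mol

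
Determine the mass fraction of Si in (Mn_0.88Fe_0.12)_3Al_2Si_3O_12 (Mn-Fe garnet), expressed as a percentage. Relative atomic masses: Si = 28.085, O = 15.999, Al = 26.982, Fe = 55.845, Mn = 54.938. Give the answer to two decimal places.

17.01 wt%

M((Mn_0.88Fe_0.12)_3Al_2Si_3O_12) = 495.348 g/mol.
Si contributes 3 × 28.085 = 84.255 g per mole.
84.255/495.348 = 0.1701 → 17.01%.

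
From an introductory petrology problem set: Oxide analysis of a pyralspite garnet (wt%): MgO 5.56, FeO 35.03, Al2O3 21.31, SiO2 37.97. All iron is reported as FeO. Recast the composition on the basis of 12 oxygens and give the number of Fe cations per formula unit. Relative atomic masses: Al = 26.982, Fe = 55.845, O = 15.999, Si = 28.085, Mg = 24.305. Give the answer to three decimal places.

5.56 wt% MgO ÷ 40.304 g/mol = 0.13795 mol, giving 0.13795 Mg and 0.13795 O.
35.03 wt% FeO ÷ 71.844 g/mol = 0.48758 mol, giving 0.48758 Fe and 0.48758 O.
21.31 wt% Al2O3 ÷ 101.961 g/mol = 0.20900 mol, giving 0.41800 Al and 0.62700 O.
37.97 wt% SiO2 ÷ 60.083 g/mol = 0.63196 mol, giving 0.63196 Si and 1.26392 O.
Oxygen sums to 2.51645; scaling by 12/2.51645 = 4.76862 puts the formula on 12 O.
Fe: 0.48758 × 4.76862 = 2.325 atoms per formula unit.

2.325 Fe apfu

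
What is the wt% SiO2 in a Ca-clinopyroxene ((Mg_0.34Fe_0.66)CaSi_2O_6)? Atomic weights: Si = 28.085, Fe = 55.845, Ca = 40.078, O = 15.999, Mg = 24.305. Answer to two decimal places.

50.63 wt%

Formula mass = 237.363 g/mol.
2 Si → 2.0000 mol SiO2 per formula unit; M(SiO2) = 60.083, so SiO2 mass = 120.166 g.
120.166/237.363 × 100 = 50.63 wt%.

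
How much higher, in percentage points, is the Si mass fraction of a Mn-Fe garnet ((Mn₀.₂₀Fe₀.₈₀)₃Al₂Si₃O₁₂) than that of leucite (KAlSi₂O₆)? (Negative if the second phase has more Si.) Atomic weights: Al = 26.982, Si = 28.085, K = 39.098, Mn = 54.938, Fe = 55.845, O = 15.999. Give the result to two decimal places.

-8.79 percentage points

Si in (Mn₀.₂₀Fe₀.₈₀)₃Al₂Si₃O₁₂: molar mass 497.198 g/mol; 3×28.085 = 84.255 g → 16.95 wt%.
Si in KAlSi₂O₆: molar mass 218.244 g/mol; 2×28.085 = 56.170 g → 25.74 wt%.
Difference = 16.95 − 25.74 = -8.79 percentage points.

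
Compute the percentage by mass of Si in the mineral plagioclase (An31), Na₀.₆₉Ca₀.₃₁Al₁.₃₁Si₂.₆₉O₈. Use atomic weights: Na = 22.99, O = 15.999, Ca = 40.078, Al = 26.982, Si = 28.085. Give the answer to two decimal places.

M(Na₀.₆₉Ca₀.₃₁Al₁.₃₁Si₂.₆₉O₈) = 267.174 g/mol.
Si contributes 2.69 × 28.085 = 75.549 g per mole.
75.549/267.174 = 0.2828 → 28.28%.

28.28 mass %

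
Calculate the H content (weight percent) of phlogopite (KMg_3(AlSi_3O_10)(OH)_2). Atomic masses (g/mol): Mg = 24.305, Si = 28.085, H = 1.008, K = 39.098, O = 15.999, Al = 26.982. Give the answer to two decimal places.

Formula mass = 1·39.098 + 3·24.305 + 1·26.982 + 3·28.085 + 12·15.999 + 2·1.008 = 417.254 g/mol, of which 2.016 g is H.
So H makes up 2.016/417.254 = 0.0048 of the mass, i.e. 0.48%.

0.48 weight percent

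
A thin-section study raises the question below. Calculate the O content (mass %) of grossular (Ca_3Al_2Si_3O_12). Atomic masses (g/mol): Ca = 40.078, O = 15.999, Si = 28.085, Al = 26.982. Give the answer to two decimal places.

42.62 mass %

M(Ca_3Al_2Si_3O_12) = 450.441 g/mol.
O contributes 12 × 15.999 = 191.988 g per mole.
191.988/450.441 = 0.4262 → 42.62%.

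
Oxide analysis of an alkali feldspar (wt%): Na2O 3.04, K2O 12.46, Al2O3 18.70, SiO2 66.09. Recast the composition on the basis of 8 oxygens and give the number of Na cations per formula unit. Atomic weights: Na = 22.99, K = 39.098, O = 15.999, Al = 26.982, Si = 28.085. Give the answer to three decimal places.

0.268 Na apfu

3.04 wt% Na2O ÷ 61.979 g/mol = 0.04905 mol, giving 0.09810 Na and 0.04905 O.
12.46 wt% K2O ÷ 94.195 g/mol = 0.13228 mol, giving 0.26456 K and 0.13228 O.
18.70 wt% Al2O3 ÷ 101.961 g/mol = 0.18340 mol, giving 0.36680 Al and 0.55020 O.
66.09 wt% SiO2 ÷ 60.083 g/mol = 1.09998 mol, giving 1.09998 Si and 2.19996 O.
Oxygen sums to 2.93149; scaling by 8/2.93149 = 2.72899 puts the formula on 8 O.
Na: 0.09810 × 2.72899 = 0.268 atoms per formula unit.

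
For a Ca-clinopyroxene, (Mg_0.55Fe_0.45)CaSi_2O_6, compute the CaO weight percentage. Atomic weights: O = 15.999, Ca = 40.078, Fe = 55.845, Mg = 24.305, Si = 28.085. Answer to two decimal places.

Formula mass = 230.740 g/mol.
1 Ca → 1.0000 mol CaO per formula unit; M(CaO) = 56.077, so CaO mass = 56.077 g.
56.077/230.740 × 100 = 24.30 wt%.

24.30 wt%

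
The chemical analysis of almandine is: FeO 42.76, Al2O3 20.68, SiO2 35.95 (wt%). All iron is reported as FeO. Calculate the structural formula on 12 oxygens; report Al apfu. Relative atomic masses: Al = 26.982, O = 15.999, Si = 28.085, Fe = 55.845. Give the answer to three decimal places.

FeO (M=71.844): mol = 0.59518; Fe = 0.59518, O = 0.59518.
Al2O3 (M=101.961): mol = 0.20282; Al = 0.40564, O = 0.60846.
SiO2 (M=60.083): mol = 0.59834; Si = 0.59834, O = 1.19668.
ΣO = 2.40032; factor = 12/ΣO = 4.99933.
Al apfu = 0.40564 × 4.99933 = 2.028.

2.028 Al apfu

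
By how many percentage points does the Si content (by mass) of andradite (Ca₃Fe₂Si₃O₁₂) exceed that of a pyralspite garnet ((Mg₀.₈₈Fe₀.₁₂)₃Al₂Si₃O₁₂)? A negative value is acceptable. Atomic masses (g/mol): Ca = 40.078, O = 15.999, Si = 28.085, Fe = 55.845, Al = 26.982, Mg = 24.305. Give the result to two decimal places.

First mineral: 84.255 g Si in 508.167 g formula = 16.58 wt% Si.
Second mineral: 84.255 g Si in 414.476 g formula = 20.33 wt% Si.
16.58% − 20.33% gives a difference of -3.75 percentage points.

-3.75 percentage points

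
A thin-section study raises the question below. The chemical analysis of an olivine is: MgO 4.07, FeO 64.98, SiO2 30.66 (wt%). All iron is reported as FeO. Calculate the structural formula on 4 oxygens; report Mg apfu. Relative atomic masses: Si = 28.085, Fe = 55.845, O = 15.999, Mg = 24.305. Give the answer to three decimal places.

0.199 Mg apfu

MgO (M=40.304): mol = 0.10098; Mg = 0.10098, O = 0.10098.
FeO (M=71.844): mol = 0.90446; Fe = 0.90446, O = 0.90446.
SiO2 (M=60.083): mol = 0.51029; Si = 0.51029, O = 1.02058.
ΣO = 2.02602; factor = 4/ΣO = 1.97431.
Mg apfu = 0.10098 × 1.97431 = 0.199.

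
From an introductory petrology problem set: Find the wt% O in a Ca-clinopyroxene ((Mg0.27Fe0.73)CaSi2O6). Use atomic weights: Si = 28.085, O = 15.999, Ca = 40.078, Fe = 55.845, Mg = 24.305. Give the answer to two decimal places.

Formula mass = 0.27×24.305 + 0.73×55.845 + 1×40.078 + 2×28.085 + 6×15.999 = 239.571 g/mol, of which 95.994 g is O.
So O makes up 95.994/239.571 = 0.4007 of the mass, i.e. 40.07%.

40.07 weight percent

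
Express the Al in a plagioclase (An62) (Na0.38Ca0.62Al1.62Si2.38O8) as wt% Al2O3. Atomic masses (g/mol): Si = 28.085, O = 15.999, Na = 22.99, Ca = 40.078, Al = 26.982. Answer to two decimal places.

Formula mass = 272.130 g/mol.
1.62 Al → 0.8100 mol Al2O3 per formula unit; M(Al2O3) = 101.961, so Al2O3 mass = 82.588 g.
82.588/272.130 × 100 = 30.35 wt%.

30.35 wt%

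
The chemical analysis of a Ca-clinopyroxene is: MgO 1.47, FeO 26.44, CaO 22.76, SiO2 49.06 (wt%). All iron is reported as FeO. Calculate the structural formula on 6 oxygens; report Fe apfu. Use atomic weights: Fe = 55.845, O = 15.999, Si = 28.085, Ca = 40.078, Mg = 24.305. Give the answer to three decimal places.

0.904 Fe apfu

1.47 wt% MgO ÷ 40.304 g/mol = 0.03647 mol, giving 0.03647 Mg and 0.03647 O.
26.44 wt% FeO ÷ 71.844 g/mol = 0.36802 mol, giving 0.36802 Fe and 0.36802 O.
22.76 wt% CaO ÷ 56.077 g/mol = 0.40587 mol, giving 0.40587 Ca and 0.40587 O.
49.06 wt% SiO2 ÷ 60.083 g/mol = 0.81654 mol, giving 0.81654 Si and 1.63308 O.
Oxygen sums to 2.44344; scaling by 6/2.44344 = 2.45555 puts the formula on 6 O.
Fe: 0.36802 × 2.45555 = 0.904 atoms per formula unit.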